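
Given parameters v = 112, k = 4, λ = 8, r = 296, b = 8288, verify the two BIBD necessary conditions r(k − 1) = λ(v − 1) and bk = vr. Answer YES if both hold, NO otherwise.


Condition (i): r(k − 1) = 296·3 = 888; λ(v − 1) = 8·111 = 888. Match? YES.
Condition (ii): bk = 8288·4 = 33152; vr = 112·296 = 33152. Match? YES.
Both conditions hold? YES.

YES


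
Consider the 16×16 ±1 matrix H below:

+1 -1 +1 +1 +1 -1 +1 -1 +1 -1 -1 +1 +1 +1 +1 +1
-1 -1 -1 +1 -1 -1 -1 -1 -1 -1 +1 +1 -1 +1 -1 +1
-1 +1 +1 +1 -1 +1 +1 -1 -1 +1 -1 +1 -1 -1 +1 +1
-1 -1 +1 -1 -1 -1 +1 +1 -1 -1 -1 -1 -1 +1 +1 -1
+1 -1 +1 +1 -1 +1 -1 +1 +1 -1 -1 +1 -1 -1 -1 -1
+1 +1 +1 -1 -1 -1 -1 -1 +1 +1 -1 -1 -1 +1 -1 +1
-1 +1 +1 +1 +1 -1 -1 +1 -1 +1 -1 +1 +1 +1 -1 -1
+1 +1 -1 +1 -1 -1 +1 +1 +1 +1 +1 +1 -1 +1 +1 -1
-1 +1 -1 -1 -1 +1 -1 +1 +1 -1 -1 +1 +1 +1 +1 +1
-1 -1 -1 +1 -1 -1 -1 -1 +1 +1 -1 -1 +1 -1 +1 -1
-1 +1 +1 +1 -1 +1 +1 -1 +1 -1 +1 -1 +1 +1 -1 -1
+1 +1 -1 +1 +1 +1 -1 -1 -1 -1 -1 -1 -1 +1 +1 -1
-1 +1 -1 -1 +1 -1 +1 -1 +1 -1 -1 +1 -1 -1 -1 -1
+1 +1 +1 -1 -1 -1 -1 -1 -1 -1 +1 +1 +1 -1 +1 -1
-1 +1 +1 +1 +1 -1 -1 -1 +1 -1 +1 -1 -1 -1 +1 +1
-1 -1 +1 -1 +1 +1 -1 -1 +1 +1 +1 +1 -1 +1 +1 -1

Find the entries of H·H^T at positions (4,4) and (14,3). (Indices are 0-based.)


Row 3 of H: [-1, -1, 1, -1, -1, -1, 1, 1, -1, -1, -1, -1, -1, 1, 1, -1].
Row 4 of H: [1, -1, 1, 1, -1, 1, -1, 1, 1, -1, -1, 1, -1, -1, -1, -1].
Row 14 of H: [-1, 1, 1, 1, 1, -1, -1, -1, 1, -1, 1, -1, -1, -1, 1, 1].
(H·H^T)[4][4] = Σ_j H[4][j]·H[4][j] = (1)² + (-1)² + (1)² + (1)² + (-1)² + (1)² + (-1)² + (1)² + (1)² + (-1)² + (-1)² + (1)² + (-1)² + (-1)² + (-1)² + (-1)² = 1 + 1 + 1 + 1 + 1 + 1 + 1 + 1 + 1 + 1 + 1 + 1 + 1 + 1 + 1 + 1 = 16.
(H·H^T)[14][3] = Σ_j H[14][j]·H[3][j] = (-1)·(-1) + (1)·(-1) + (1)·(1) + (1)·(-1) + (1)·(-1) + (-1)·(-1) + (-1)·(1) + (-1)·(1) + (1)·(-1) + (-1)·(-1) + (1)·(-1) + (-1)·(-1) + (-1)·(-1) + (-1)·(1) + (1)·(1) + (1)·(-1) = 1 + -1 + 1 + -1 + -1 + 1 + -1 + -1 + -1 + 1 + -1 + 1 + 1 + -1 + 1 + -1 = -2.
Rows 14 and 3 are not orthogonal (dot product = -2 ≠ 0), so H is not a Hadamard matrix.

(4,4) entry = 16; (14,3) entry = -2.


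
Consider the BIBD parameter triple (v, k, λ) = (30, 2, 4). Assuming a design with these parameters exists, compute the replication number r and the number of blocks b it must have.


Any 2-(v, k, λ) BIBD satisfies two necessary conditions:
  (i)  Each point sits in r blocks, and counting incidences through any fixed point gives r(k − 1) = λ(v − 1), so r = λ(v − 1)/(k − 1).
  (ii) Total incidences bk = vr, so b = vr/k.
Step 1: r = λ(v − 1)/(k − 1) = 4·(30 − 1)/(2 − 1) = 4·29/1 = 116/1 = 116.
Step 2: b = vr/k = 30·116/2 = 3480/2 = 1740.
Check integrality: r = 116 ∈ Z ✓, b = 1740 ∈ Z ✓.
(These identities are necessary conditions: they determine r and b for any design with these parameters, but do not by themselves prove that one exists.)

r = 116, b = 1740.


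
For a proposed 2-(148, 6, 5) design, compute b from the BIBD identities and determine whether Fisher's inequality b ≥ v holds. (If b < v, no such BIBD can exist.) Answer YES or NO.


r = λ(v − 1)/(k − 1) = 5·147/5 = 147.
b = vr/k = 148·147/6 = 3626.
Fisher's inequality: b ≥ v ⇔ 3626 ≥ 148? YES.

YES


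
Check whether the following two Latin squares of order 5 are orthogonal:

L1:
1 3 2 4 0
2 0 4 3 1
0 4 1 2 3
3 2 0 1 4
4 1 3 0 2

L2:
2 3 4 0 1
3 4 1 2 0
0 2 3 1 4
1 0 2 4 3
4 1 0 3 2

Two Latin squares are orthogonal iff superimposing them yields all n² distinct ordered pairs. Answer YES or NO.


Form the n² = 25 superimposed pairs (L1[i][j], L2[i][j]), row by row (rows and columns indexed from 0):
row 0: (1,2) (3,3) (2,4) (4,0) (0,1)
row 1: (2,3) (0,4) (4,1) (3,2) (1,0)
row 2: (0,0) (4,2) (1,3) (2,1) (3,4)
row 3: (3,1) (2,0) (0,2) (1,4) (4,3)
row 4: (4,4) (1,1) (3,0) (0,3) (2,2)
Orthogonality requires all 25 pairs distinct.
Check by first coordinate: for each symbol s of L1, list the L2 entries in the n cells where L1 = s; they must all differ.
  L1 = 0: L2 entries (in reading order) 1, 4, 0, 2, 3 — all 5 distinct ✓
  L1 = 1: L2 entries (in reading order) 2, 0, 3, 4, 1 — all 5 distinct ✓
  L1 = 2: L2 entries (in reading order) 4, 3, 1, 0, 2 — all 5 distinct ✓
  L1 = 3: L2 entries (in reading order) 3, 2, 4, 1, 0 — all 5 distinct ✓
  L1 = 4: L2 entries (in reading order) 0, 1, 2, 3, 4 — all 5 distinct ✓
Every symbol of L1 meets every symbol of L2 exactly once, so all 25 pairs are distinct (25 of 25).
Conclusion: YES.

YES


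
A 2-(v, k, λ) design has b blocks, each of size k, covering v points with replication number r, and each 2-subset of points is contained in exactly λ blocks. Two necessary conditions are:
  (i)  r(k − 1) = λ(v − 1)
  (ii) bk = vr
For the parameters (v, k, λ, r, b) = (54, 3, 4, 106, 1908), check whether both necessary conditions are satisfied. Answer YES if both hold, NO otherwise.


Condition (i): r(k − 1) = 106·2 = 212; λ(v − 1) = 4·53 = 212. Match? YES.
Condition (ii): bk = 1908·3 = 5724; vr = 54·106 = 5724. Match? YES.
Both conditions hold? YES.

YES


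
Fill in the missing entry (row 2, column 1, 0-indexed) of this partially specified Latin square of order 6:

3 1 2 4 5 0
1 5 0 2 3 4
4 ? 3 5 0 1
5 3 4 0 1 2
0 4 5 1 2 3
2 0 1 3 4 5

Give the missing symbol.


Row 2 contains symbols [0, 1, 3, 4, 5] — missing [2].
Column 1 contains symbols [0, 1, 3, 4, 5] — missing [2].
The missing symbol must appear in both missing sets; intersection = [2].
Therefore the hidden value is 2.

Missing value = 2.


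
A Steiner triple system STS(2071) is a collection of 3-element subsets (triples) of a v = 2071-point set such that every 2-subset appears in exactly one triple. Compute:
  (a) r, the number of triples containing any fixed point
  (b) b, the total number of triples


An STS(v) is a 2-(v, 3, 1) BIBD: block size k = 3, λ = 1.
Replication: r(k − 1) = λ(v − 1) ⇒ r·2 = 2071 − 1 = 2070 ⇒ r = 1035.
Block count: bk = vr ⇒ b·3 = 2071·1035 = 2143485 ⇒ b = 714495.

r = 1035, b = 714495.


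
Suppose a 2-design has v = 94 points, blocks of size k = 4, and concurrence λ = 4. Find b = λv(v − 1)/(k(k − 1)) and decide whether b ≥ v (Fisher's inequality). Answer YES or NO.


r = λ(v − 1)/(k − 1) = 4·93/3 = 124.
b = vr/k = 94·124/4 = 2914.
Fisher's inequality: b ≥ v ⇔ 2914 ≥ 94? YES.

YES


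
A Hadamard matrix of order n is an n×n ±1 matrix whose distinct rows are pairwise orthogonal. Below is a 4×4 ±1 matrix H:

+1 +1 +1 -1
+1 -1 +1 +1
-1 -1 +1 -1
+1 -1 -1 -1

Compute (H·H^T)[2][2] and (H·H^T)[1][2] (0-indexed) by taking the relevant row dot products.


Row 1 of H: [1, -1, 1, 1].
Row 2 of H: [-1, -1, 1, -1].
(H·H^T)[2][2] = Σ_j H[2][j]·H[2][j] = (-1)² + (-1)² + (1)² + (-1)² = 1 + 1 + 1 + 1 = 4.
(H·H^T)[1][2] = Σ_j H[1][j]·H[2][j] = (1)·(-1) + (-1)·(-1) + (1)·(1) + (1)·(-1) = -1 + 1 + 1 + -1 = 0.
So rows 1 and 2 are orthogonal; the diagonal entry equals n = 4.

(2,2) entry = 4; (1,2) entry = 0.


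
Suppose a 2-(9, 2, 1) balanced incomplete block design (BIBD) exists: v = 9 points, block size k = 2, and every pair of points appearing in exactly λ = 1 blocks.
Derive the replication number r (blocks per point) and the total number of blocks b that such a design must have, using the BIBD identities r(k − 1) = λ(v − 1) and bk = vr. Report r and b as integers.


Any 2-(v, k, λ) BIBD satisfies two necessary conditions:
  (i)  Each point sits in r blocks, and counting incidences through any fixed point gives r(k − 1) = λ(v − 1), so r = λ(v − 1)/(k − 1).
  (ii) Total incidences bk = vr, so b = vr/k.
Step 1: r = λ(v − 1)/(k − 1) = 1·(9 − 1)/(2 − 1) = 1·8/1 = 8/1 = 8.
Step 2: b = vr/k = 9·8/2 = 72/2 = 36.
Check integrality: r = 8 ∈ Z ✓, b = 36 ∈ Z ✓.
(These identities are necessary conditions: they determine r and b for any design with these parameters, but do not by themselves prove that one exists.)

r = 8, b = 36.


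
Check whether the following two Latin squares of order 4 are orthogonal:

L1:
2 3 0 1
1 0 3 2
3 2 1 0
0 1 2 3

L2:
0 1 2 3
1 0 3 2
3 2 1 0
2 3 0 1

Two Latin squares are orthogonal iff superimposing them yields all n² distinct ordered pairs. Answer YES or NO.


Form the n² = 16 superimposed pairs (L1[i][j], L2[i][j]), row by row (rows and columns indexed from 0):
row 0: (2,0) (3,1) (0,2) (1,3)
row 1: (1,1) (0,0) (3,3) (2,2)
row 2: (3,3) (2,2) (1,1) (0,0)
row 3: (0,2) (1,3) (2,0) (3,1)
Orthogonality requires all 16 pairs distinct.
But the pair (3,3) repeats: cell (1,2) has L1 = 3, L2 = 3, and cell (2,0) has L1 = 3, L2 = 3.
A repeated pair means some other pair never occurs (only 8 distinct pairs out of 16), so the squares are not orthogonal.
Conclusion: NO.

NO


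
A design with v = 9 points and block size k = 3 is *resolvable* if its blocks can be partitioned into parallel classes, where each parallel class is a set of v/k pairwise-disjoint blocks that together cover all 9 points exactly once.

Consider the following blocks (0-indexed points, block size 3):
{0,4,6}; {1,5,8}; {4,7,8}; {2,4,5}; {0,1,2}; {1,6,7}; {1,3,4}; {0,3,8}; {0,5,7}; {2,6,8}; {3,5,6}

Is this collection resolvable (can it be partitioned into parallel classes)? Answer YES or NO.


v = 9, block size k = 3, number of blocks = 11.
For resolvability, blocks must partition into parallel classes of size v/k = 3.
Total blocks must therefore be a multiple of 3: 11 = 3·3 + 2 ⇒ not divisible ✗.
Resolvable? NO.

NO


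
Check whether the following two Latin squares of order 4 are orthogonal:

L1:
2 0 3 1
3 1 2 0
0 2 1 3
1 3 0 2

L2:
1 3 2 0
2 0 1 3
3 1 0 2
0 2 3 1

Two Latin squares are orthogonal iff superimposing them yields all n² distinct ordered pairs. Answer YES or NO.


Form the n² = 16 superimposed pairs (L1[i][j], L2[i][j]), row by row (rows and columns indexed from 0):
row 0: (2,1) (0,3) (3,2) (1,0)
row 1: (3,2) (1,0) (2,1) (0,3)
row 2: (0,3) (2,1) (1,0) (3,2)
row 3: (1,0) (3,2) (0,3) (2,1)
Orthogonality requires all 16 pairs distinct.
But the pair (3,2) repeats: cell (0,2) has L1 = 3, L2 = 2, and cell (1,0) has L1 = 3, L2 = 2.
A repeated pair means some other pair never occurs (only 4 distinct pairs out of 16), so the squares are not orthogonal.
Conclusion: NO.

NO


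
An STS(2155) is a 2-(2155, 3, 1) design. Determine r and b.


An STS(v) is a 2-(v, 3, 1) BIBD: block size k = 3, λ = 1.
Replication: r(k − 1) = λ(v − 1) ⇒ r·2 = 2155 − 1 = 2154 ⇒ r = 1077.
Block count: b = v(v − 1)/6 = 2155·2154/6 = 4641870/6 = 773645.

r = 1077, b = 773645.


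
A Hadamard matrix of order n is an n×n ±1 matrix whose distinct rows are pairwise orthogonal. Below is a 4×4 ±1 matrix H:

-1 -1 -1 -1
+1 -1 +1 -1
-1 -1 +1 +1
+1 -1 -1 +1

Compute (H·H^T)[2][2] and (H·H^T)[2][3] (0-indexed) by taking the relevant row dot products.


Row 2 of H: [-1, -1, 1, 1].
Row 3 of H: [1, -1, -1, 1].
(H·H^T)[2][2] = Σ_j H[2][j]·H[2][j] = (-1)² + (-1)² + (1)² + (1)² = 1 + 1 + 1 + 1 = 4.
(H·H^T)[2][3] = Σ_j H[2][j]·H[3][j] = (-1)·(1) + (-1)·(-1) + (1)·(-1) + (1)·(1) = -1 + 1 + -1 + 1 = 0.
So rows 2 and 3 are orthogonal; the diagonal entry equals n = 4.

(2,2) entry = 4; (2,3) entry = 0.


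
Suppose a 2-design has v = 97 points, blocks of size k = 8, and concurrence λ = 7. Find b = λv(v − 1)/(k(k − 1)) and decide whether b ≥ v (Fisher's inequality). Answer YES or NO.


b = λv(v − 1)/(k(k − 1)) = 7·97·96/(8·7) = 65184/56 = 1164.
Compare with v = 97: b ≥ v, so Fisher's inequality holds.

YES


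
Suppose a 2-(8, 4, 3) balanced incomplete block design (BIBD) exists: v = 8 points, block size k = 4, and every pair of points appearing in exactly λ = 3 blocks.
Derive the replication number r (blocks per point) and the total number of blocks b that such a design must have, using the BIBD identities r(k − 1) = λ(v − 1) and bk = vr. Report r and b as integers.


Any 2-(v, k, λ) BIBD satisfies two necessary conditions:
  (i)  Each point sits in r blocks, and counting incidences through any fixed point gives r(k − 1) = λ(v − 1), so r = λ(v − 1)/(k − 1).
  (ii) Total incidences bk = vr, so b = vr/k.
Step 1: r = λ(v − 1)/(k − 1) = 3·(8 − 1)/(4 − 1) = 3·7/3 = 21/3 = 7.
Step 2: b = vr/k = 8·7/4 = 56/4 = 14.
Check integrality: r = 7 ∈ Z ✓, b = 14 ∈ Z ✓.
(These identities are necessary conditions: they determine r and b for any design with these parameters, but do not by themselves prove that one exists.)

r = 7, b = 14.


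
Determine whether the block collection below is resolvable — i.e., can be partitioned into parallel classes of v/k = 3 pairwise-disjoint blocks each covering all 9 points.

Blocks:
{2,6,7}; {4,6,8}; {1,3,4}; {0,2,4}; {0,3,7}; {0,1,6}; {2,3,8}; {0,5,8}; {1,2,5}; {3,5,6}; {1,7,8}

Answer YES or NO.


v = 9, block size k = 3, number of blocks = 11.
For resolvability, blocks must partition into parallel classes of size v/k = 3.
Total blocks must therefore be a multiple of 3: 11 = 3·3 + 2 ⇒ not divisible ✗.
Resolvable? NO.

NO


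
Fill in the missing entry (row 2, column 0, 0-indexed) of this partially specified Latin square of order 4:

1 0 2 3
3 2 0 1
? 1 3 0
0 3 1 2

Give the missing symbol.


Row 2 contains symbols [0, 1, 3] — missing [2].
Column 0 contains symbols [0, 1, 3] — missing [2].
The missing symbol must appear in both missing sets; intersection = [2].
Therefore the hidden value is 2.

Missing value = 2.


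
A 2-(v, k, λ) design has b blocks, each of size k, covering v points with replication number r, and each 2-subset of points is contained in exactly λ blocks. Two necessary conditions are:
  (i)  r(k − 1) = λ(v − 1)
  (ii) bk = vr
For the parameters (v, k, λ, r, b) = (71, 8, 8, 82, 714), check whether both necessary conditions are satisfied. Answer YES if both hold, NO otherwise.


Condition (i): r(k − 1) = 82·7 = 574; λ(v − 1) = 8·70 = 560. Match? NO.
Condition (ii): bk = 714·8 = 5712; vr = 71·82 = 5822. Match? NO.
Both conditions hold? NO.

NO


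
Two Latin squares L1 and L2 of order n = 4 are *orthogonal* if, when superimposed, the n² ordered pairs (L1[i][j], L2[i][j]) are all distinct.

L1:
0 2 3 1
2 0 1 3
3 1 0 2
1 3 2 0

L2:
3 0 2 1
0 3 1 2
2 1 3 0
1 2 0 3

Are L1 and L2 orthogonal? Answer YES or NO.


Form the n² = 16 superimposed pairs (L1[i][j], L2[i][j]), row by row (rows and columns indexed from 0):
row 0: (0,3) (2,0) (3,2) (1,1)
row 1: (2,0) (0,3) (1,1) (3,2)
row 2: (3,2) (1,1) (0,3) (2,0)
row 3: (1,1) (3,2) (2,0) (0,3)
Orthogonality requires all 16 pairs distinct.
But the pair (2,0) repeats: cell (0,1) has L1 = 2, L2 = 0, and cell (1,0) has L1 = 2, L2 = 0.
A repeated pair means some other pair never occurs (only 4 distinct pairs out of 16), so the squares are not orthogonal.
Conclusion: NO.

NO


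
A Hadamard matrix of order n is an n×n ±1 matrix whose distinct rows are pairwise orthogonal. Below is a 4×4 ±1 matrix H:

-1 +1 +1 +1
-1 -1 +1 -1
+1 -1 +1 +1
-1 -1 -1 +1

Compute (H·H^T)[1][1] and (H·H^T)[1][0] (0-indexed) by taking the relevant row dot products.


Row 0 of H: [-1, 1, 1, 1].
Row 1 of H: [-1, -1, 1, -1].
(H·H^T)[1][1] = Σ_j H[1][j]·H[1][j] = (-1)² + (-1)² + (1)² + (-1)² = 1 + 1 + 1 + 1 = 4.
(H·H^T)[1][0] = Σ_j H[1][j]·H[0][j] = (-1)·(-1) + (-1)·(1) + (1)·(1) + (-1)·(1) = 1 + -1 + 1 + -1 = 0.
So rows 1 and 0 are orthogonal; the diagonal entry equals n = 4.

(1,1) entry = 4; (1,0) entry = 0.


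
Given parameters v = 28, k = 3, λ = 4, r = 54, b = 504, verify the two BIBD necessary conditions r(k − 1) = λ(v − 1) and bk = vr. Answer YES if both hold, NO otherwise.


Condition (i): r(k − 1) = 54·2 = 108; λ(v − 1) = 4·27 = 108. Match? YES.
Condition (ii): bk = 504·3 = 1512; vr = 28·54 = 1512. Match? YES.
Both conditions hold? YES.

YES


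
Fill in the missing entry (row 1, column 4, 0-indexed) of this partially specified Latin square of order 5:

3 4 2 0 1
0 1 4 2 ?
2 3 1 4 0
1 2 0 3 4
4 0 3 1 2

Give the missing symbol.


Row 1 contains symbols [0, 1, 2, 4] — missing [3].
Column 4 contains symbols [0, 1, 2, 4] — missing [3].
The missing symbol must appear in both missing sets; intersection = [3].
Therefore the hidden value is 3.

Missing value = 3.


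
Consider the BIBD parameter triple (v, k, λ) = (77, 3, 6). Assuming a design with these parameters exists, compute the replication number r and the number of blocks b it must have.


Any 2-(v, k, λ) BIBD satisfies two necessary conditions:
  (i)  Each point sits in r blocks, and counting incidences through any fixed point gives r(k − 1) = λ(v − 1), so r = λ(v − 1)/(k − 1).
  (ii) Total incidences bk = vr, so b = vr/k.
Step 1: r = λ(v − 1)/(k − 1) = 6·(77 − 1)/(3 − 1) = 6·76/2 = 456/2 = 228.
Step 2: b = vr/k = 77·228/3 = 17556/3 = 5852.
Check integrality: r = 228 ∈ Z ✓, b = 5852 ∈ Z ✓.
(These identities are necessary conditions: they determine r and b for any design with these parameters, but do not by themselves prove that one exists.)

r = 228, b = 5852.


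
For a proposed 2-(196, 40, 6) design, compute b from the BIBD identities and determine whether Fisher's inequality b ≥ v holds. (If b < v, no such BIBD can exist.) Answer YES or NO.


b = λv(v − 1)/(k(k − 1)) = 6·196·195/(40·39) = 229320/1560 = 147.
Compare with v = 196: b < v, so Fisher's inequality fails.

NO


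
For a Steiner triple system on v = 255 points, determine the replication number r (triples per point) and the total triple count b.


An STS(v) is a 2-(v, 3, 1) BIBD: block size k = 3, λ = 1.
Replication: r(k − 1) = λ(v − 1) ⇒ r·2 = 255 − 1 = 254 ⇒ r = 127.
Block count: b = v(v − 1)/6 = 255·254/6 = 64770/6 = 10795.
(Check via bk = vr: 10795·3 = 32385 = 255·127 = 32385 ✓.)

r = 127, b = 10795.


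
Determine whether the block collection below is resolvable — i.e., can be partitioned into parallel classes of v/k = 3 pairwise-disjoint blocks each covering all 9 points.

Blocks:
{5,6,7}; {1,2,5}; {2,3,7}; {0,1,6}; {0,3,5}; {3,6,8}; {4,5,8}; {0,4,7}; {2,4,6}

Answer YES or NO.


v = 9, block size k = 3, number of blocks = 9.
For resolvability, blocks must partition into parallel classes of size v/k = 3.
Total blocks must therefore be a multiple of 3: 9 = 3·3 + 0 ⇒ divisible ✓.
Consider block {5,6,7}. It intersects every other block in the collection, so no parallel class of size 3 can contain it.
Since every block must belong to some parallel class in a resolution, the collection cannot be partitioned into parallel classes.
Resolvable? NO.

NO


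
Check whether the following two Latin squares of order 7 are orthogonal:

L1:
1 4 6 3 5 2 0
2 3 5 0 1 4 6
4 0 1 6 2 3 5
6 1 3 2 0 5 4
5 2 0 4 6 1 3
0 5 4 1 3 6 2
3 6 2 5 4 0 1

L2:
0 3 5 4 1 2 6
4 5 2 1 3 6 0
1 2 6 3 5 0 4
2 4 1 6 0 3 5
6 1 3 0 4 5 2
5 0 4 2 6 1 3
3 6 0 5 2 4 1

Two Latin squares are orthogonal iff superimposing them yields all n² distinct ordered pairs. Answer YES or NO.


Form the n² = 49 superimposed pairs (L1[i][j], L2[i][j]), row by row (rows and columns indexed from 0):
row 0: (1,0) (4,3) (6,5) (3,4) (5,1) (2,2) (0,6)
row 1: (2,4) (3,5) (5,2) (0,1) (1,3) (4,6) (6,0)
row 2: (4,1) (0,2) (1,6) (6,3) (2,5) (3,0) (5,4)
row 3: (6,2) (1,4) (3,1) (2,6) (0,0) (5,3) (4,5)
row 4: (5,6) (2,1) (0,3) (4,0) (6,4) (1,5) (3,2)
row 5: (0,5) (5,0) (4,4) (1,2) (3,6) (6,1) (2,3)
row 6: (3,3) (6,6) (2,0) (5,5) (4,2) (0,4) (1,1)
Orthogonality requires all 49 pairs distinct.
Check by first coordinate: for each symbol s of L1, list the L2 entries in the n cells where L1 = s; they must all differ.
  L1 = 0: L2 entries (in reading order) 6, 1, 2, 0, 3, 5, 4 — all 7 distinct ✓
  L1 = 1: L2 entries (in reading order) 0, 3, 6, 4, 5, 2, 1 — all 7 distinct ✓
  L1 = 2: L2 entries (in reading order) 2, 4, 5, 6, 1, 3, 0 — all 7 distinct ✓
  L1 = 3: L2 entries (in reading order) 4, 5, 0, 1, 2, 6, 3 — all 7 distinct ✓
  L1 = 4: L2 entries (in reading order) 3, 6, 1, 5, 0, 4, 2 — all 7 distinct ✓
  L1 = 5: L2 entries (in reading order) 1, 2, 4, 3, 6, 0, 5 — all 7 distinct ✓
  L1 = 6: L2 entries (in reading order) 5, 0, 3, 2, 4, 1, 6 — all 7 distinct ✓
Every symbol of L1 meets every symbol of L2 exactly once, so all 49 pairs are distinct (49 of 49).
Conclusion: YES.

YES


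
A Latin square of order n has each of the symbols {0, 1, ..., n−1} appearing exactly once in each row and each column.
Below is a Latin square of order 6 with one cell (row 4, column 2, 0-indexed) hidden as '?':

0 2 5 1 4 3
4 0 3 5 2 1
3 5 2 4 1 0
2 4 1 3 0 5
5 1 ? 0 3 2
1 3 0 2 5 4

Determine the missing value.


Row 4 contains symbols [0, 1, 2, 3, 5] — missing [4].
Column 2 contains symbols [0, 1, 2, 3, 5] — missing [4].
The missing symbol must appear in both missing sets; intersection = [4].
Therefore the hidden value is 4.

Missing value = 4.


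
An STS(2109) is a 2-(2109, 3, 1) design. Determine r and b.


An STS(v) is a 2-(v, 3, 1) BIBD: block size k = 3, λ = 1.
Replication: r(k − 1) = λ(v − 1) ⇒ r·2 = 2109 − 1 = 2108 ⇒ r = 1054.
Block count: b = v(v − 1)/6 = 2109·2108/6 = 4445772/6 = 740962.
(Check via bk = vr: 740962·3 = 2222886 = 2109·1054 = 2222886 ✓.)

r = 1054, b = 740962.


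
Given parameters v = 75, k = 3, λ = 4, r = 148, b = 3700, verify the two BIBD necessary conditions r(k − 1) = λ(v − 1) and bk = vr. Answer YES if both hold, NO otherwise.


Condition (i): r(k − 1) = 148·2 = 296; λ(v − 1) = 4·74 = 296. Match? YES.
Condition (ii): bk = 3700·3 = 11100; vr = 75·148 = 11100. Match? YES.
Both conditions hold? YES.

YES


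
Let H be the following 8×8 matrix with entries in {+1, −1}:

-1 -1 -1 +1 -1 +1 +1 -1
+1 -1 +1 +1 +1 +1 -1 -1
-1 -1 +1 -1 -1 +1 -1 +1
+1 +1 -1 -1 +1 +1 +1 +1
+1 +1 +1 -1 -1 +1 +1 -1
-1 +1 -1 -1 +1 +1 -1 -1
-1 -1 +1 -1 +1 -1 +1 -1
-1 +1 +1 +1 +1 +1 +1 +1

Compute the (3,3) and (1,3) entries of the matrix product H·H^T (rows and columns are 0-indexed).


Row 1 of H: [1, -1, 1, 1, 1, 1, -1, -1].
Row 3 of H: [1, 1, -1, -1, 1, 1, 1, 1].
(H·H^T)[3][3] = Σ_j H[3][j]·H[3][j] = (1)² + (1)² + (-1)² + (-1)² + (1)² + (1)² + (1)² + (1)² = 1 + 1 + 1 + 1 + 1 + 1 + 1 + 1 = 8.
(H·H^T)[1][3] = Σ_j H[1][j]·H[3][j] = (1)·(1) + (-1)·(1) + (1)·(-1) + (1)·(-1) + (1)·(1) + (1)·(1) + (-1)·(1) + (-1)·(1) = 1 + -1 + -1 + -1 + 1 + 1 + -1 + -1 = -2.
Rows 1 and 3 are not orthogonal (dot product = -2 ≠ 0), so H is not a Hadamard matrix.

(3,3) entry = 8; (1,3) entry = -2.


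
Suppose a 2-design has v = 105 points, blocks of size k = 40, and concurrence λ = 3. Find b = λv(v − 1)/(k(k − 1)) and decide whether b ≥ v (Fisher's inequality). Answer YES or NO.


r = λ(v − 1)/(k − 1) = 3·104/39 = 8.
b = vr/k = 105·8/40 = 21.
Fisher's inequality: b ≥ v ⇔ 21 ≥ 105? NO.

NO


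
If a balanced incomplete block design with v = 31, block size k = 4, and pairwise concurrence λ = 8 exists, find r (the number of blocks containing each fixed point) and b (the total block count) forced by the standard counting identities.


Any 2-(v, k, λ) BIBD satisfies two necessary conditions:
  (i)  Each point sits in r blocks, and counting incidences through any fixed point gives r(k − 1) = λ(v − 1), so r = λ(v − 1)/(k − 1).
  (ii) Total incidences bk = vr, so b = vr/k.
Step 1: r = λ(v − 1)/(k − 1) = 8·(31 − 1)/(4 − 1) = 8·30/3 = 240/3 = 80.
Step 2: b = vr/k = 31·80/4 = 2480/4 = 620.
Check integrality: r = 80 ∈ Z ✓, b = 620 ∈ Z ✓.
(These identities are necessary conditions: they determine r and b for any design with these parameters, but do not by themselves prove that one exists.)

r = 80, b = 620.


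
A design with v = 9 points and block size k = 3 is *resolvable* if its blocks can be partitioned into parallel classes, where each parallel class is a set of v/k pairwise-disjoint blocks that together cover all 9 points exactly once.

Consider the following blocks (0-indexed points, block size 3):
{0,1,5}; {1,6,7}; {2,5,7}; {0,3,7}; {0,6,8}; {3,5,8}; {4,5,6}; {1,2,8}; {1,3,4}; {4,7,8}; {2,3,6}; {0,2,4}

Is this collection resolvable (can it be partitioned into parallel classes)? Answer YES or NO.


v = 9, block size k = 3, number of blocks = 12.
For resolvability, blocks must partition into parallel classes of size v/k = 3.
Total blocks must therefore be a multiple of 3: 12 = 3·4 + 0 ⇒ divisible ✓.
Greedy packing gives 4 candidate class(es). Each should be a full parallel class (size 3, covers all 9 points).
  Class 1 (3 blocks): {0,1,5}; {4,7,8}; {2,3,6}. Points covered: [0, 1, 2, 3, 4, 5, 6, 7, 8].
  Class 2 (3 blocks): {1,6,7}; {3,5,8}; {0,2,4}. Points covered: [0, 1, 2, 3, 4, 5, 6, 7, 8].
  Class 3 (3 blocks): {2,5,7}; {0,6,8}; {1,3,4}. Points covered: [0, 1, 2, 3, 4, 5, 6, 7, 8].
  Class 4 (3 blocks): {0,3,7}; {4,5,6}; {1,2,8}. Points covered: [0, 1, 2, 3, 4, 5, 6, 7, 8].
All classes full (size 3)? YES. All classes cover every point? YES.
Resolvable? YES.

YES


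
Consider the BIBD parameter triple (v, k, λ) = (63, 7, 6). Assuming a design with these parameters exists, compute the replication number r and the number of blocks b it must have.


Any 2-(v, k, λ) BIBD satisfies two necessary conditions:
  (i)  Each point sits in r blocks, and counting incidences through any fixed point gives r(k − 1) = λ(v − 1), so r = λ(v − 1)/(k − 1).
  (ii) Total incidences bk = vr, so b = vr/k.
Step 1: r = λ(v − 1)/(k − 1) = 6·(63 − 1)/(7 − 1) = 6·62/6 = 372/6 = 62.
Step 2: b = vr/k = 63·62/7 = 3906/7 = 558.
Check integrality: r = 62 ∈ Z ✓, b = 558 ∈ Z ✓.
(These identities are necessary conditions: they determine r and b for any design with these parameters, but do not by themselves prove that one exists.)

r = 62, b = 558.


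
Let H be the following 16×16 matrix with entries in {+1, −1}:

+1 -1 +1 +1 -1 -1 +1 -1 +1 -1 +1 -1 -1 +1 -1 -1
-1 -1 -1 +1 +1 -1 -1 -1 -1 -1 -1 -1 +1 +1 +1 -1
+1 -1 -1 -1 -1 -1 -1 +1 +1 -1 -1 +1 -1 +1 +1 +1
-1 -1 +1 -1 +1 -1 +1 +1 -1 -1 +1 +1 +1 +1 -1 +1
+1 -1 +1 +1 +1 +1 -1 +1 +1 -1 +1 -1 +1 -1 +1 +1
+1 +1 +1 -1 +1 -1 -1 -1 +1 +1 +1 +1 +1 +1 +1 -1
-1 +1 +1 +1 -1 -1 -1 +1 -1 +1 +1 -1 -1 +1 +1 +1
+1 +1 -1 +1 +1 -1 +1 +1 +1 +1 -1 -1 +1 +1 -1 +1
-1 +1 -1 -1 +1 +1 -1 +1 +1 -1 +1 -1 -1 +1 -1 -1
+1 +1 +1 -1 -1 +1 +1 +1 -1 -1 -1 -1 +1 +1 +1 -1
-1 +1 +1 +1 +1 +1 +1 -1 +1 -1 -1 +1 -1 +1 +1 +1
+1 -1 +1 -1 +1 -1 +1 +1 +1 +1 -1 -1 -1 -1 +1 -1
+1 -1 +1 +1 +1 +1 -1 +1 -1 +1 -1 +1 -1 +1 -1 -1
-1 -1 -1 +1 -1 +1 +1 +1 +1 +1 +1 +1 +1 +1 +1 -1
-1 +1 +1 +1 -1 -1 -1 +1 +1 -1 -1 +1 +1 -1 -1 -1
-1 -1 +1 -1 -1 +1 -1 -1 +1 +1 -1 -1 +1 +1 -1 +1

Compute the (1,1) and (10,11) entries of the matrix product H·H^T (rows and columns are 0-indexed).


Row 1 of H: [-1, -1, -1, 1, 1, -1, -1, -1, -1, -1, -1, -1, 1, 1, 1, -1].
Row 10 of H: [-1, 1, 1, 1, 1, 1, 1, -1, 1, -1, -1, 1, -1, 1, 1, 1].
Row 11 of H: [1, -1, 1, -1, 1, -1, 1, 1, 1, 1, -1, -1, -1, -1, 1, -1].
(H·H^T)[1][1] = Σ_j H[1][j]·H[1][j] = (-1)² + (-1)² + (-1)² + (1)² + (1)² + (-1)² + (-1)² + (-1)² + (-1)² + (-1)² + (-1)² + (-1)² + (1)² + (1)² + (1)² + (-1)² = 1 + 1 + 1 + 1 + 1 + 1 + 1 + 1 + 1 + 1 + 1 + 1 + 1 + 1 + 1 + 1 = 16.
(H·H^T)[10][11] = Σ_j H[10][j]·H[11][j] = (-1)·(1) + (1)·(-1) + (1)·(1) + (1)·(-1) + (1)·(1) + (1)·(-1) + (1)·(1) + (-1)·(1) + (1)·(1) + (-1)·(1) + (-1)·(-1) + (1)·(-1) + (-1)·(-1) + (1)·(-1) + (1)·(1) + (1)·(-1) = -1 + -1 + 1 + -1 + 1 + -1 + 1 + -1 + 1 + -1 + 1 + -1 + 1 + -1 + 1 + -1 = -2.
Rows 10 and 11 are not orthogonal (dot product = -2 ≠ 0), so H is not a Hadamard matrix.

(1,1) entry = 16; (10,11) entry = -2.


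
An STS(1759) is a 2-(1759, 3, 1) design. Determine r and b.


An STS(v) is a 2-(v, 3, 1) BIBD: block size k = 3, λ = 1.
Replication: r(k − 1) = λ(v − 1) ⇒ r·2 = 1759 − 1 = 1758 ⇒ r = 879.
Block count: bk = vr ⇒ b·3 = 1759·879 = 1546161 ⇒ b = 515387.
(Check via b = v(v − 1)/6 = 1759·1758/6 = 3092322/6 = 515387.)

r = 879, b = 515387.


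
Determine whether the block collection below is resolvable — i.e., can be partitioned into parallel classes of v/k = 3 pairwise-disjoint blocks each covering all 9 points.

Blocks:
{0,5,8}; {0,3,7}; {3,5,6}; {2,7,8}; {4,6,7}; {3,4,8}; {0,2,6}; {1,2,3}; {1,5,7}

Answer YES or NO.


v = 9, block size k = 3, number of blocks = 9.
For resolvability, blocks must partition into parallel classes of size v/k = 3.
Total blocks must therefore be a multiple of 3: 9 = 3·3 + 0 ⇒ divisible ✓.
Consider block {0,3,7}. It intersects every other block in the collection, so no parallel class of size 3 can contain it.
Since every block must belong to some parallel class in a resolution, the collection cannot be partitioned into parallel classes.
Resolvable? NO.

NO


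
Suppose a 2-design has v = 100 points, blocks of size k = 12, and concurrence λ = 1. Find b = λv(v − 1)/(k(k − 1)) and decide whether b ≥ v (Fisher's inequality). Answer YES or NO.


b = λv(v − 1)/(k(k − 1)) = 1·100·99/(12·11) = 9900/132 = 75.
Compare with v = 100: b < v, so Fisher's inequality fails.

NO


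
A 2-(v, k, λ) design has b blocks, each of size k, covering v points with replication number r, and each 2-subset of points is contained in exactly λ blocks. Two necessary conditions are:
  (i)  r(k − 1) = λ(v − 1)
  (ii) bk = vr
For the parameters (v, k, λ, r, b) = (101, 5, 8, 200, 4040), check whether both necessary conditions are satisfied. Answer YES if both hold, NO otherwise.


Condition (i): r(k − 1) = 200·4 = 800; λ(v − 1) = 8·100 = 800. Match? YES.
Condition (ii): bk = 4040·5 = 20200; vr = 101·200 = 20200. Match? YES.
Both conditions hold? YES.

YES


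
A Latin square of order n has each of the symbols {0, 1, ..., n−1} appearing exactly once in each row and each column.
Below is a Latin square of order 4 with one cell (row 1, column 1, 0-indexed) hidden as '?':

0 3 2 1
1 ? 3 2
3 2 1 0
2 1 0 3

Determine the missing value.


Row 1 contains symbols [1, 2, 3] — missing [0].
Column 1 contains symbols [1, 2, 3] — missing [0].
The missing symbol must appear in both missing sets; intersection = [0].
Therefore the hidden value is 0.

Missing value = 0.


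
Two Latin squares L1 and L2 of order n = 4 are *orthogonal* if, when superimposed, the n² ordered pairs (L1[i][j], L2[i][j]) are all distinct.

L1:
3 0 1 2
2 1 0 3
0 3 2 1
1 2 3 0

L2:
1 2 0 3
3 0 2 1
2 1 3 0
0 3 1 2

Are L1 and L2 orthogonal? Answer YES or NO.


Form the n² = 16 superimposed pairs (L1[i][j], L2[i][j]), row by row (rows and columns indexed from 0):
row 0: (3,1) (0,2) (1,0) (2,3)
row 1: (2,3) (1,0) (0,2) (3,1)
row 2: (0,2) (3,1) (2,3) (1,0)
row 3: (1,0) (2,3) (3,1) (0,2)
Orthogonality requires all 16 pairs distinct.
But the pair (2,3) repeats: cell (0,3) has L1 = 2, L2 = 3, and cell (1,0) has L1 = 2, L2 = 3.
A repeated pair means some other pair never occurs (only 4 distinct pairs out of 16), so the squares are not orthogonal.
Conclusion: NO.

NO


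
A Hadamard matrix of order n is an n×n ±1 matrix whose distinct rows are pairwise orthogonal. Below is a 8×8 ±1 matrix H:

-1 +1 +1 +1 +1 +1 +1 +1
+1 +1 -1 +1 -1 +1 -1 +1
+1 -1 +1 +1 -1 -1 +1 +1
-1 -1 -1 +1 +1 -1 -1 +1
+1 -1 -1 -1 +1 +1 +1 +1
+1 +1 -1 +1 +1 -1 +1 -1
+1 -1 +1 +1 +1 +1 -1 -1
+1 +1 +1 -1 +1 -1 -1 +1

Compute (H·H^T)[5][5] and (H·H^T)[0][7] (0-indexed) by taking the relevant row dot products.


Row 0 of H: [-1, 1, 1, 1, 1, 1, 1, 1].
Row 5 of H: [1, 1, -1, 1, 1, -1, 1, -1].
Row 7 of H: [1, 1, 1, -1, 1, -1, -1, 1].
(H·H^T)[5][5] = Σ_j H[5][j]·H[5][j] = (1)² + (1)² + (-1)² + (1)² + (1)² + (-1)² + (1)² + (-1)² = 1 + 1 + 1 + 1 + 1 + 1 + 1 + 1 = 8.
(H·H^T)[0][7] = Σ_j H[0][j]·H[7][j] = (-1)·(1) + (1)·(1) + (1)·(1) + (1)·(-1) + (1)·(1) + (1)·(-1) + (1)·(-1) + (1)·(1) = -1 + 1 + 1 + -1 + 1 + -1 + -1 + 1 = 0.
So rows 0 and 7 are orthogonal; the diagonal entry equals n = 8.

(5,5) entry = 8; (0,7) entry = 0.


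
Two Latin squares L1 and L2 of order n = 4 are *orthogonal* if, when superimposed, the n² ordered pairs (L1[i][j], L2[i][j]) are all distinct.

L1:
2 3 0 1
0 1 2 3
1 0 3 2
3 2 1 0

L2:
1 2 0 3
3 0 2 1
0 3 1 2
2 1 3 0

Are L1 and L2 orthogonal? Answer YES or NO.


Form the n² = 16 superimposed pairs (L1[i][j], L2[i][j]), row by row (rows and columns indexed from 0):
row 0: (2,1) (3,2) (0,0) (1,3)
row 1: (0,3) (1,0) (2,2) (3,1)
row 2: (1,0) (0,3) (3,1) (2,2)
row 3: (3,2) (2,1) (1,3) (0,0)
Orthogonality requires all 16 pairs distinct.
But the pair (1,0) repeats: cell (1,1) has L1 = 1, L2 = 0, and cell (2,0) has L1 = 1, L2 = 0.
A repeated pair means some other pair never occurs (only 8 distinct pairs out of 16), so the squares are not orthogonal.
Conclusion: NO.

NO


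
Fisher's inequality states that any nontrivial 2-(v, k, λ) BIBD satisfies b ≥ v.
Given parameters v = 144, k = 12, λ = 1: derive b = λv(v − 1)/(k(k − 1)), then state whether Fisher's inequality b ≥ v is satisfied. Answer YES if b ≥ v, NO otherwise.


r = λ(v − 1)/(k − 1) = 1·143/11 = 13.
b = vr/k = 144·13/12 = 156.
Fisher's inequality: b ≥ v ⇔ 156 ≥ 144? YES.

YES


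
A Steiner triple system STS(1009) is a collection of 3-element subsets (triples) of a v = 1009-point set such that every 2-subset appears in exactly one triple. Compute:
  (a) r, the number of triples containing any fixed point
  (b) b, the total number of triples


An STS(v) is a 2-(v, 3, 1) BIBD: block size k = 3, λ = 1.
Replication: r(k − 1) = λ(v − 1) ⇒ r·2 = 1009 − 1 = 1008 ⇒ r = 504.
Block count: b = v(v − 1)/6 = 1009·1008/6 = 1017072/6 = 169512.
(Check via bk = vr: 169512·3 = 508536 = 1009·504 = 508536 ✓.)

r = 504, b = 169512.


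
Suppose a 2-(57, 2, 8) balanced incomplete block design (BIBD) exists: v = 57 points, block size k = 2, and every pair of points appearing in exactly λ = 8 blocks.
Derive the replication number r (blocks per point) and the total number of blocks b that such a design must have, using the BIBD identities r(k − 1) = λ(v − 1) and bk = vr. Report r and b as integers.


Any 2-(v, k, λ) BIBD satisfies two necessary conditions:
  (i)  Each point sits in r blocks, and counting incidences through any fixed point gives r(k − 1) = λ(v − 1), so r = λ(v − 1)/(k − 1).
  (ii) Total incidences bk = vr, so b = vr/k.
Step 1: r = λ(v − 1)/(k − 1) = 8·(57 − 1)/(2 − 1) = 8·56/1 = 448/1 = 448.
Step 2: b = vr/k = 57·448/2 = 25536/2 = 12768.
Check integrality: r = 448 ∈ Z ✓, b = 12768 ∈ Z ✓.
(These identities are necessary conditions: they determine r and b for any design with these parameters, but do not by themselves prove that one exists.)

r = 448, b = 12768.


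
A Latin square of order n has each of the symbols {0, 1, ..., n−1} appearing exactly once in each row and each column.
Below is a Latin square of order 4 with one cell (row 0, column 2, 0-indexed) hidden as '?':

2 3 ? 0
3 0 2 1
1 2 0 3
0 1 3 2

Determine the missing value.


Row 0 contains symbols [0, 2, 3] — missing [1].
Column 2 contains symbols [0, 2, 3] — missing [1].
The missing symbol must appear in both missing sets; intersection = [1].
Therefore the hidden value is 1.

Missing value = 1.


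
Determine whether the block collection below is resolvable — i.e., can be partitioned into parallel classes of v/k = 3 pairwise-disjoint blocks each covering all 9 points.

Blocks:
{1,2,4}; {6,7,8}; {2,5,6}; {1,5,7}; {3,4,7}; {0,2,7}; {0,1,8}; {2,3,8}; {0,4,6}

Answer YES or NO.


v = 9, block size k = 3, number of blocks = 9.
For resolvability, blocks must partition into parallel classes of size v/k = 3.
Total blocks must therefore be a multiple of 3: 9 = 3·3 + 0 ⇒ divisible ✓.
Consider block {1,2,4}. The only other block(s) in the collection disjoint from it are {6,7,8} — just 1 block(s). Any parallel class containing {1,2,4} would need 2 other blocks each disjoint from it, so no parallel class of size 3 can contain {1,2,4}.
Since every block must belong to some parallel class in a resolution, the collection cannot be partitioned into parallel classes.
Resolvable? NO.

NO


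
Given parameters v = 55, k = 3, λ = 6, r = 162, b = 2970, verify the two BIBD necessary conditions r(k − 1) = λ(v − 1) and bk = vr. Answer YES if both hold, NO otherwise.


Condition (i): r(k − 1) = 162·2 = 324; λ(v − 1) = 6·54 = 324. Match? YES.
Condition (ii): bk = 2970·3 = 8910; vr = 55·162 = 8910. Match? YES.
Both conditions hold? YES.

YES


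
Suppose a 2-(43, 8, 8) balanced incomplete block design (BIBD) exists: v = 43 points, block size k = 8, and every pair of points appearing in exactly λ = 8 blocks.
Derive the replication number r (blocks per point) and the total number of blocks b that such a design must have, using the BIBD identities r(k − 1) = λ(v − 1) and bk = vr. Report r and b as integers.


Any 2-(v, k, λ) BIBD satisfies two necessary conditions:
  (i)  Each point sits in r blocks, and counting incidences through any fixed point gives r(k − 1) = λ(v − 1), so r = λ(v − 1)/(k − 1).
  (ii) Total incidences bk = vr, so b = vr/k.
Step 1: r = λ(v − 1)/(k − 1) = 8·(43 − 1)/(8 − 1) = 8·42/7 = 336/7 = 48.
Step 2: b = vr/k = 43·48/8 = 2064/8 = 258.
Check integrality: r = 48 ∈ Z ✓, b = 258 ∈ Z ✓.
(These identities are necessary conditions: they determine r and b for any design with these parameters, but do not by themselves prove that one exists.)

r = 48, b = 258.


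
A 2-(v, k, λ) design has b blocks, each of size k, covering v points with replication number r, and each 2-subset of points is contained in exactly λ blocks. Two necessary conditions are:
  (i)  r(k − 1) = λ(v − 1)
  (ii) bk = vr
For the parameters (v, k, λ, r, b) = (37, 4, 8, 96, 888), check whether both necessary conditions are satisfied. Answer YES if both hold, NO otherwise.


Condition (i): r(k − 1) = 96·3 = 288; λ(v − 1) = 8·36 = 288. Match? YES.
Condition (ii): bk = 888·4 = 3552; vr = 37·96 = 3552. Match? YES.
Both conditions hold? YES.

YES


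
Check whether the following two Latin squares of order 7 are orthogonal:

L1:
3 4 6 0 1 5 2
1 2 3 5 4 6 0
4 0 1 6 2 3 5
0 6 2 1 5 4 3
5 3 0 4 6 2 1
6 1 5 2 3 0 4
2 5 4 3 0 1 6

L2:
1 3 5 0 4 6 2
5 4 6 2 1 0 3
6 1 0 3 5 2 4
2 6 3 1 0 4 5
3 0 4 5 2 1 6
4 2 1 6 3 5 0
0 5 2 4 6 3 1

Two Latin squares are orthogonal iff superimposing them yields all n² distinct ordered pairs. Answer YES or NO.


Form the n² = 49 superimposed pairs (L1[i][j], L2[i][j]), row by row (rows and columns indexed from 0):
row 0: (3,1) (4,3) (6,5) (0,0) (1,4) (5,6) (2,2)
row 1: (1,5) (2,4) (3,6) (5,2) (4,1) (6,0) (0,3)
row 2: (4,6) (0,1) (1,0) (6,3) (2,5) (3,2) (5,4)
row 3: (0,2) (6,6) (2,3) (1,1) (5,0) (4,4) (3,5)
row 4: (5,3) (3,0) (0,4) (4,5) (6,2) (2,1) (1,6)
row 5: (6,4) (1,2) (5,1) (2,6) (3,3) (0,5) (4,0)
row 6: (2,0) (5,5) (4,2) (3,4) (0,6) (1,3) (6,1)
Orthogonality requires all 49 pairs distinct.
Check by first coordinate: for each symbol s of L1, list the L2 entries in the n cells where L1 = s; they must all differ.
  L1 = 0: L2 entries (in reading order) 0, 3, 1, 2, 4, 5, 6 — all 7 distinct ✓
  L1 = 1: L2 entries (in reading order) 4, 5, 0, 1, 6, 2, 3 — all 7 distinct ✓
  L1 = 2: L2 entries (in reading order) 2, 4, 5, 3, 1, 6, 0 — all 7 distinct ✓
  L1 = 3: L2 entries (in reading order) 1, 6, 2, 5, 0, 3, 4 — all 7 distinct ✓
  L1 = 4: L2 entries (in reading order) 3, 1, 6, 4, 5, 0, 2 — all 7 distinct ✓
  L1 = 5: L2 entries (in reading order) 6, 2, 4, 0, 3, 1, 5 — all 7 distinct ✓
  L1 = 6: L2 entries (in reading order) 5, 0, 3, 6, 2, 4, 1 — all 7 distinct ✓
Every symbol of L1 meets every symbol of L2 exactly once, so all 49 pairs are distinct (49 of 49).
Conclusion: YES.

YES


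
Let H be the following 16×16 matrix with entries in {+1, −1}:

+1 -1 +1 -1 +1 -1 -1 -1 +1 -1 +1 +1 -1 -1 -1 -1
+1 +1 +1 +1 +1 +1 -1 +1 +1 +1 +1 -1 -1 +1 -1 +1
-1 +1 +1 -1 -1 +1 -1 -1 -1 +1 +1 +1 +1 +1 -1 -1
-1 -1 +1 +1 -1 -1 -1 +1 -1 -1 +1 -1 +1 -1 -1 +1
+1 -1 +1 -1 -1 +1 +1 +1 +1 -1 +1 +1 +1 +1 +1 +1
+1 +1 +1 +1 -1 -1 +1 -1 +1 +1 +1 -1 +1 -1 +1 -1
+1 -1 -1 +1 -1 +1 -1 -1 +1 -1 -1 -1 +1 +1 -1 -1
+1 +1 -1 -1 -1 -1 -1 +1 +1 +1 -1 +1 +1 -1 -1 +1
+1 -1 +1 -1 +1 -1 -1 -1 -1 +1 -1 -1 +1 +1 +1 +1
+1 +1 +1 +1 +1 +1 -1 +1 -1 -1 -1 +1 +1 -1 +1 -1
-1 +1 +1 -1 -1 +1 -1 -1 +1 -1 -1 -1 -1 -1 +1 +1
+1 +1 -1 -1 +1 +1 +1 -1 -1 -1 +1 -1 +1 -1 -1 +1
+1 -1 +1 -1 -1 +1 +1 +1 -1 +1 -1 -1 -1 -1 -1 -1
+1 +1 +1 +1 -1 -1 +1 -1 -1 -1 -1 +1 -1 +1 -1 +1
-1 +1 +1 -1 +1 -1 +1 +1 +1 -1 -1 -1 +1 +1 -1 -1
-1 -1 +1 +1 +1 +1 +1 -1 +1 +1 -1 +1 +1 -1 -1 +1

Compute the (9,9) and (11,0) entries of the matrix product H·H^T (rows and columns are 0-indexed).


Row 0 of H: [1, -1, 1, -1, 1, -1, -1, -1, 1, -1, 1, 1, -1, -1, -1, -1].
Row 9 of H: [1, 1, 1, 1, 1, 1, -1, 1, -1, -1, -1, 1, 1, -1, 1, -1].
Row 11 of H: [1, 1, -1, -1, 1, 1, 1, -1, -1, -1, 1, -1, 1, -1, -1, 1].
(H·H^T)[9][9] = Σ_j H[9][j]·H[9][j] = (1)² + (1)² + (1)² + (1)² + (1)² + (1)² + (-1)² + (1)² + (-1)² + (-1)² + (-1)² + (1)² + (1)² + (-1)² + (1)² + (-1)² = 1 + 1 + 1 + 1 + 1 + 1 + 1 + 1 + 1 + 1 + 1 + 1 + 1 + 1 + 1 + 1 = 16.
(H·H^T)[11][0] = Σ_j H[11][j]·H[0][j] = (1)·(1) + (1)·(-1) + (-1)·(1) + (-1)·(-1) + (1)·(1) + (1)·(-1) + (1)·(-1) + (-1)·(-1) + (-1)·(1) + (-1)·(-1) + (1)·(1) + (-1)·(1) + (1)·(-1) + (-1)·(-1) + (-1)·(-1) + (1)·(-1) = 1 + -1 + -1 + 1 + 1 + -1 + -1 + 1 + -1 + 1 + 1 + -1 + -1 + 1 + 1 + -1 = 0.
So rows 11 and 0 are orthogonal; the diagonal entry equals n = 16.

(9,9) entry = 16; (11,0) entry = 0.
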